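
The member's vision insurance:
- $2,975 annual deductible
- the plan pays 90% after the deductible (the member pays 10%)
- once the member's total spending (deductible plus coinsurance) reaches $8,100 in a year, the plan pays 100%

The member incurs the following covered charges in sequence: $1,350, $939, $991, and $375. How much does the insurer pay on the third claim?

$274.50

Claim 1 — $1,350: all of it applies to the deductible. Member owes $1,350 (running OOP $1,350). Insurer: $1,350 − $1,350 = $0.
Claim 2 — $939: fully absorbed by the deductible. Member owes $939 (running OOP $2,289). Insurer: $939 − $939 = $0.
Claim 3 — $991: $686 finishes the deductible; $305 goes to coinsurance; coinsurance $305 × 10% = $30.50. Member owes $716.50 (running OOP $3,005.50). Plan pays $991 − $716.50 = $274.50.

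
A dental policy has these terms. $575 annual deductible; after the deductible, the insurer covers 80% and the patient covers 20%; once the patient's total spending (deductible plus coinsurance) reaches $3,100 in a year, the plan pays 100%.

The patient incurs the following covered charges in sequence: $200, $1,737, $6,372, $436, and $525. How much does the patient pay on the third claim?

$1,274.40

Claim 1 — $200: all of it applies to the deductible. Cost to patient: $200. OOP to date $200.
Claim 2 — $1,737: deductible takes $375, $1,362 remains; coinsurance $1,362 × 20% = $272.40. Patient owes $647.40 (running OOP $847.40).
Claim 3 — $6,372: 20% coinsurance on $6,372 = $1,274.40. Patient owes $1,274.40 (running OOP $2,121.80).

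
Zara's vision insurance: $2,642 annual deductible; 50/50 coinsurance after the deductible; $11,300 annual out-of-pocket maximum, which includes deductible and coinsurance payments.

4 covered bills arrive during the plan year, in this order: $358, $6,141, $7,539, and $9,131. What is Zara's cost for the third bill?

$3,769.50

Bill 1, $358: entire amount goes to the deductible. Member owes $358 (running OOP $358).
Bill 2, $6,141: $2,284 finishes the deductible; $3,857 goes to coinsurance; 50% of $3,857 = $1,928.50. Cost to member: $4,212.50. OOP to date $4,570.50.
Bill 3, $7,539: deductible already satisfied, so member's share is 50% × $7,539 = $3,769.50. Member pays $3,769.50; OOP now $8,340.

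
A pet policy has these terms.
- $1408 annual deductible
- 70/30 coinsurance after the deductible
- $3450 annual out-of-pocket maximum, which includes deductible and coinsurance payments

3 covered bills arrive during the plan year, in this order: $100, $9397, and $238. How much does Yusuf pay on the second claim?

$3350

#1 ($100): all of it applies to the deductible. Owner pays $100; OOP now $100.
#2 ($9397): deductible takes $1308, $8089 remains; owner's 30% is $2426.70. Together that's $1308 + $2426.70 = $3734.70. OOP would hit $3834.70 > $3450, so the cap limits the owner to $3450 − $100 = $3350.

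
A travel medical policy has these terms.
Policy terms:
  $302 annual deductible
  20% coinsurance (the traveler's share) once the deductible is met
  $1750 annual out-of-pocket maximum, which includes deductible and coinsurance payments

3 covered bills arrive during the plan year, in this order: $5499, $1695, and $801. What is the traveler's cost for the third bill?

$69.60

#1 ($5499): deductible takes $302, $5197 remains; 20% of $5197 = $1039.40. Traveler owes $1341.40 (running OOP $1341.40).
#2 ($1695): deductible already satisfied, so traveler's share is 20% × $1695 = $339. Traveler pays $339; OOP now $1680.40.
#3 ($801): 20% coinsurance on $801 = $160.20. That would push OOP to $1840.60, over the $1750 cap, so traveler pays $1750 − $1680.40 = $69.60.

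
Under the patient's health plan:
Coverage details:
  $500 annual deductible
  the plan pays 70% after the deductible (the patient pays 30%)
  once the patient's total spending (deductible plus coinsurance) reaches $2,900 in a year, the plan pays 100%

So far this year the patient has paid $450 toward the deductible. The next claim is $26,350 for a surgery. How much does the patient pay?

Deductible still to meet: $500 − $450 = $50.
After the $50 deductible portion, $26,350 − $50 = $26,300 is subject to coinsurance.
30% of $26,300 = $7,890 falls to the patient.
That puts the patient's cost at $50 + $7,890 = $7,940 before any cap.
That would bring total out-of-pocket to $8,390, past the $2,900 cap. The patient is capped at $2,900 − $450 = $2,450 on this claim.

$2,450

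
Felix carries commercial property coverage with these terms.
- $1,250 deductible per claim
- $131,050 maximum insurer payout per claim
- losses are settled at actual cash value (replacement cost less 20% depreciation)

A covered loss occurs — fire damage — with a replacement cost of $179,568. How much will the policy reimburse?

At 20% depreciation, ACV = $179,568 − $35,913.60 = $143,654.40.
Less the $1,250 deductible: $143,654.40 − $1,250 = $142,404.40.
$142,404.40 exceeds the $131,050 limit, so the insurer pays the limit: $131,050.

$131,050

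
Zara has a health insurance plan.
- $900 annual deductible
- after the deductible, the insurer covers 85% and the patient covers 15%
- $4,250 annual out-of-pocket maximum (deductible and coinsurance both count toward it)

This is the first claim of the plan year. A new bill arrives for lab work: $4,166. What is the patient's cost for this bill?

$1,389.90

The full $900 deductible is still open; $900 of this bill applies to it.
That leaves $4,166 − $900 = $3,266 for coinsurance.
15% of $3,266 = $489.90 falls to the patient.
Patient responsibility before any cap: $900 + $489.90 = $1,389.90.
Total out-of-pocket so far would be $0 + $1,389.90 = $1,389.90, below the $4,250 cap — no reduction.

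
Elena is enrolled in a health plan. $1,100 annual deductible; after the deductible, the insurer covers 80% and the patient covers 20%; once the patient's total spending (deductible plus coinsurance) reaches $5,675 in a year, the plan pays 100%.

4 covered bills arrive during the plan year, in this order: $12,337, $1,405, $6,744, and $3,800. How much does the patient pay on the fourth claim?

Bill 1, $12,337: $1,100 to deductible, leaving $11,237; 20% of $11,237 = $2,247.40. Cost to patient: $3,347.40. OOP to date $3,347.40.
Bill 2, $1,405: deductible already satisfied, so patient's share is 20% × $1,405 = $281. Patient pays $281; OOP now $3,628.40.
Bill 3, $6,744: deductible already satisfied, so patient's share is 20% × $6,744 = $1,348.80. Patient owes $1,348.80 (running OOP $4,977.20).
Bill 4, $3,800: 20% coinsurance on $3,800 = $760. That would push OOP to $5,737.20, over the $5,675 cap, so patient pays $5,675 − $4,977.20 = $697.80.

$697.80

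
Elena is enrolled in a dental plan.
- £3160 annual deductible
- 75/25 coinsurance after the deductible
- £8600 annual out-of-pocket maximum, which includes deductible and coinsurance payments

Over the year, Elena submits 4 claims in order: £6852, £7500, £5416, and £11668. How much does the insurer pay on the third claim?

£4062

Bill 1, £6852: £3160 to deductible, leaving £3692; patient's 25% is £923. Cost to patient: £4083. OOP to date £4083. Plan pays £6852 − £4083 = £2769.
Bill 2, £7500: deductible met; 25% of £7500 = £1875. Patient pays £1875; OOP now £5958. Plan pays £7500 − £1875 = £5625.
Bill 3, £5416: deductible met; 25% of £5416 = £1354. Cost to patient: £1354. OOP to date £7312. Plan pays £5416 − £1354 = £4062.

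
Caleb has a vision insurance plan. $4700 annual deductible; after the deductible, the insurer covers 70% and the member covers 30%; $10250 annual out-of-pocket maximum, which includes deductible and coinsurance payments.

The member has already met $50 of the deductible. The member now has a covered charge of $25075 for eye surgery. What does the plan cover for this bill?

Deductible still to meet: $4700 − $50 = $4650.
After the $4650 deductible portion, $25075 − $4650 = $20425 is subject to coinsurance.
Coinsurance: $20425 × 30% = $6127.50.
So the member owes $4650 + $6127.50 = $10777.50 before any cap.
Year-to-date out-of-pocket would reach $50 + $10777.50 = $10827.50, above the $10250 maximum, so the member pays only $10250 − $50 = $10200.
The insurer covers the remainder: $25075 − $10200 = $14875.

$14875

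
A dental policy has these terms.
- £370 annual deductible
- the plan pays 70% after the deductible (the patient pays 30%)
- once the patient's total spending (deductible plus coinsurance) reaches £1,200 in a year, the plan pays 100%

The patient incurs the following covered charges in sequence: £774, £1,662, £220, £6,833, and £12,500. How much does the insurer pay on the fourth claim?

£6,688.80

Claim 1 — £774: deductible takes £370, £404 remains; coinsurance £404 × 30% = £121.20. Patient owes £491.20 (running OOP £491.20). Plan pays £774 − £491.20 = £282.80.
Claim 2 — £1,662: 30% coinsurance on £1,662 = £498.60. Patient pays £498.60; OOP now £989.80. Insurer: £1,662 − £498.60 = £1,163.40.
Claim 3 — £220: 30% coinsurance on £220 = £66. Patient pays £66; OOP now £1,055.80. Plan pays £220 − £66 = £154.
Claim 4 — £6,833: deductible met; 30% of £6,833 = £2,049.90. OOP would hit £3,105.70 > £1,200, so the cap limits the patient to £1,200 − £1,055.80 = £144.20. Insurer: £6,833 − £144.20 = £6,688.80.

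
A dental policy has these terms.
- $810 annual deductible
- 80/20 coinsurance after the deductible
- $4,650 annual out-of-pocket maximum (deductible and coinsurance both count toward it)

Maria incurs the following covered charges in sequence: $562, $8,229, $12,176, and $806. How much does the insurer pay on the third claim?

$9,932.20

Claim 1 ($562): all of it applies to the deductible. Cost to patient: $562. OOP to date $562. Insurer: $562 − $562 = $0.
Claim 2 ($8,229): $248 finishes the deductible; $7,981 goes to coinsurance; patient's 20% is $1,596.20. Cost to patient: $1,844.20. OOP to date $2,406.20. Plan pays $8,229 − $1,844.20 = $6,384.80.
Claim 3 ($12,176): deductible met; 20% of $12,176 = $2,435.20. That would push OOP to $4,841.40, over the $4,650 cap, so patient pays $4,650 − $2,406.20 = $2,243.80. Plan pays $12,176 − $2,243.80 = $9,932.20.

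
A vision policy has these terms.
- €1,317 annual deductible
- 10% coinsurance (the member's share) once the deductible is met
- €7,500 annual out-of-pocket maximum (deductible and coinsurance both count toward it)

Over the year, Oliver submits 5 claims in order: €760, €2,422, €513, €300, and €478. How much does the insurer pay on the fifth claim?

€430.20

Claim 1 (€760): fully absorbed by the deductible. Cost to member: €760. OOP to date €760. Plan pays €760 − €760 = €0.
Claim 2 (€2,422): deductible takes €557, €1,865 remains; 10% of €1,865 = €186.50. Member pays €743.50; OOP now €1,503.50. Plan pays €2,422 − €743.50 = €1,678.50.
Claim 3 (€513): 10% coinsurance on €513 = €51.30. Member owes €51.30 (running OOP €1,554.80). Insurer: €513 − €51.30 = €461.70.
Claim 4 (€300): 10% coinsurance on €300 = €30. Member pays €30; OOP now €1,584.80. Insurer: €300 − €30 = €270.
Claim 5 (€478): deductible met; 10% of €478 = €47.80. Cost to member: €47.80. OOP to date €1,632.60. Plan pays €478 − €47.80 = €430.20.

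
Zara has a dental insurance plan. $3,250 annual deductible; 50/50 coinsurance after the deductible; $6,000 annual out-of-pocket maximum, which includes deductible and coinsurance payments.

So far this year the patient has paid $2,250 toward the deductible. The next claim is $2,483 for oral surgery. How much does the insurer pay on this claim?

Deductible still to meet: $3,250 − $2,250 = $1,000.
After the $1,000 deductible portion, $2,483 − $1,000 = $1,483 is subject to coinsurance.
Patient's 50% share of $1,483 is $741.50.
Patient responsibility before any cap: $1,000 + $741.50 = $1,741.50.
Year-to-date out-of-pocket becomes $2,250 + $1,741.50 = $3,991.50, still under the $6,000 maximum, so no cap applies.
Insurer pays the balance: $2,483 − $1,741.50 = $741.50.

$741.50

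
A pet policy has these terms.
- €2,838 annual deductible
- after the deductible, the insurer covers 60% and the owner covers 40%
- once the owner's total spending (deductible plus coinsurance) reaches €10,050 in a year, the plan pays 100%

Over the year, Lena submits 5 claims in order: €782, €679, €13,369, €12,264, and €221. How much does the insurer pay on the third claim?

#1 (€782): fully absorbed by the deductible. Owner owes €782 (running OOP €782). Insurer: €782 − €782 = €0.
#2 (€679): fully absorbed by the deductible. Owner pays €679; OOP now €1,461. Plan pays €679 − €679 = €0.
#3 (€13,369): €1,377 finishes the deductible; €11,992 goes to coinsurance; 40% of €11,992 = €4,796.80. Cost to owner: €6,173.80. OOP to date €7,634.80. Insurer: €13,369 − €6,173.80 = €7,195.20.

€7,195.20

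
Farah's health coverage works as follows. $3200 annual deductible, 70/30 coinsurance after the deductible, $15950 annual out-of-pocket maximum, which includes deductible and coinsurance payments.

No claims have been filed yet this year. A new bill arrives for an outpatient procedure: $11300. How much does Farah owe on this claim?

$5630

The full $3200 deductible is still open; $3200 of this bill applies to it.
That leaves $11300 − $3200 = $8100 for coinsurance.
30% of $8100 = $2430 falls to the patient.
So the patient owes $3200 + $2430 = $5630 before any cap.
Year-to-date out-of-pocket becomes $0 + $5630 = $5630, still under the $15950 maximum, so no cap applies.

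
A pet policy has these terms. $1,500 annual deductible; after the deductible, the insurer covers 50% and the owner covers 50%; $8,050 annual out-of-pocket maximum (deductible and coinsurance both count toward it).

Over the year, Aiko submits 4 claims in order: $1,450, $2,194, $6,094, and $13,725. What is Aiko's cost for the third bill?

Claim 1 ($1,450): fully absorbed by the deductible. Owner pays $1,450; OOP now $1,450.
Claim 2 ($2,194): $50 finishes the deductible; $2,144 goes to coinsurance; 50% of $2,144 = $1,072. Owner pays $1,122; OOP now $2,572.
Claim 3 ($6,094): 50% coinsurance on $6,094 = $3,047. Owner owes $3,047 (running OOP $5,619).

$3,047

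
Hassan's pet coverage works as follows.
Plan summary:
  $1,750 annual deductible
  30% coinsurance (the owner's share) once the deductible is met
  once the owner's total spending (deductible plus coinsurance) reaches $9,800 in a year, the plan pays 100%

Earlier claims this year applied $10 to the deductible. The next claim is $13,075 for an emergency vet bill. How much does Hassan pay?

$5,140.50

Remaining deductible: $1,750 − $10 = $1,740.
After the $1,740 deductible portion, $13,075 − $1,740 = $11,335 is subject to coinsurance.
30% of $11,335 = $3,400.50 falls to the owner.
Owner responsibility before any cap: $1,740 + $3,400.50 = $5,140.50.
Year-to-date out-of-pocket becomes $10 + $5,140.50 = $5,150.50, still under the $9,800 maximum, so no cap applies.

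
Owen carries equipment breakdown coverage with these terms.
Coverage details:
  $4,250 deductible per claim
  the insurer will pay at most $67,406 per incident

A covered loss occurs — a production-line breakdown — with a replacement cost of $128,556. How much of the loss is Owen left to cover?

Subtract the deductible: $128,556 − $4,250 = $124,306.
Since $124,306 > $67,406, the payout is capped at $67,406.
The business owner bears the rest of the original loss: $128,556 − $67,406 = $61,150.

$61,150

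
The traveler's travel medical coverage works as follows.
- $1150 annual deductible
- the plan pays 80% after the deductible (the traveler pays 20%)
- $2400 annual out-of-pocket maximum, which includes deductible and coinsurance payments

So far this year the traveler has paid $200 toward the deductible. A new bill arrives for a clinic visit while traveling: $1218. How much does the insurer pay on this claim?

$214.40

Remaining deductible: $1150 − $200 = $950.
The remaining $268 (= $1218 − $950) moves to coinsurance.
Traveler's 20% share of $268 is $53.60.
So the traveler owes $950 + $53.60 = $1003.60 before any cap.
Total out-of-pocket so far would be $200 + $1003.60 = $1203.60, below the $2400 cap — no reduction.
Insurer pays the balance: $1218 − $1003.60 = $214.40.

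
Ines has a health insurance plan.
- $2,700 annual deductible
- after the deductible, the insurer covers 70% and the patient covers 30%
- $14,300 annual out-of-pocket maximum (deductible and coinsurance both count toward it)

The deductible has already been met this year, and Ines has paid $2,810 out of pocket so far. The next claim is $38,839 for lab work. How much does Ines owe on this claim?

The deductible is already satisfied, so the full bill goes to coinsurance.
30% of $38,839 = $11,651.70 falls to the patient.
Adding $11,651.70 to the $2,810 already spent would give $14,461.70, which exceeds the $14,300 cap; the patient pays just $14,300 − $2,810 = $11,490.

$11,490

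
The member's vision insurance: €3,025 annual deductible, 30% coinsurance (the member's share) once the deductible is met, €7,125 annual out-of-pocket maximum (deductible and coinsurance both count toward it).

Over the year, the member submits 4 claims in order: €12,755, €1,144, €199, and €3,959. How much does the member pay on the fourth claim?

€778.10

Bill 1, €12,755: €3,025 to deductible, leaving €9,730; coinsurance €9,730 × 30% = €2,919. Cost to member: €5,944. OOP to date €5,944.
Bill 2, €1,144: deductible already satisfied, so member's share is 30% × €1,144 = €343.20. Member pays €343.20; OOP now €6,287.20.
Bill 3, €199: deductible already satisfied, so member's share is 30% × €199 = €59.70. Member owes €59.70 (running OOP €6,346.90).
Bill 4, €3,959: deductible met; 30% of €3,959 = €1,187.70. That would push OOP to €7,534.60, over the €7,125 cap, so member pays €7,125 − €6,346.90 = €778.10.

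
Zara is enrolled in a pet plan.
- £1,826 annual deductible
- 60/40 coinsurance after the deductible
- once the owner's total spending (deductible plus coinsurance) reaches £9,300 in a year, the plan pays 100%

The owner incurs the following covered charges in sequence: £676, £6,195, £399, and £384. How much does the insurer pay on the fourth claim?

£230.40

Claim 1 (£676): fully absorbed by the deductible. Owner owes £676 (running OOP £676). Insurer: £676 − £676 = £0.
Claim 2 (£6,195): £1,150 to deductible, leaving £5,045; coinsurance £5,045 × 40% = £2,018. Owner pays £3,168; OOP now £3,844. Plan pays £6,195 − £3,168 = £3,027.
Claim 3 (£399): deductible already satisfied, so owner's share is 40% × £399 = £159.60. Owner owes £159.60 (running OOP £4,003.60). Insurer: £399 − £159.60 = £239.40.
Claim 4 (£384): 40% coinsurance on £384 = £153.60. Owner owes £153.60 (running OOP £4,157.20). Insurer: £384 − £153.60 = £230.40.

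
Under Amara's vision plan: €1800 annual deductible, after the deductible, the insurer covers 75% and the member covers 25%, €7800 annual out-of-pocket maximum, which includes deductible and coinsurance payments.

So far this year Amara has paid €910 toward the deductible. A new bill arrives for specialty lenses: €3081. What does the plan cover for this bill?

Remaining deductible: €1800 − €910 = €890.
After the €890 deductible portion, €3081 − €890 = €2191 is subject to coinsurance.
25% of €2191 = €547.75 falls to the member.
That puts the member's cost at €890 + €547.75 = €1437.75 before any cap.
Year-to-date out-of-pocket becomes €910 + €1437.75 = €2347.75, still under the €7800 maximum, so no cap applies.
Insurer pays the balance: €3081 − €1437.75 = €1643.25.

€1643.25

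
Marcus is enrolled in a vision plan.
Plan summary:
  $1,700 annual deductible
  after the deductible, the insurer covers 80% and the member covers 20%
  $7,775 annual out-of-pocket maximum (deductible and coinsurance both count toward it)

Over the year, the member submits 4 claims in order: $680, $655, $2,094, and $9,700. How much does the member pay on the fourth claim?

$1,940

Claim 1 ($680): entire amount goes to the deductible. Cost to member: $680. OOP to date $680.
Claim 2 ($655): fully absorbed by the deductible. Cost to member: $655. OOP to date $1,335.
Claim 3 ($2,094): deductible takes $365, $1,729 remains; 20% of $1,729 = $345.80. Member pays $710.80; OOP now $2,045.80.
Claim 4 ($9,700): 20% coinsurance on $9,700 = $1,940. Cost to member: $1,940. OOP to date $3,985.80.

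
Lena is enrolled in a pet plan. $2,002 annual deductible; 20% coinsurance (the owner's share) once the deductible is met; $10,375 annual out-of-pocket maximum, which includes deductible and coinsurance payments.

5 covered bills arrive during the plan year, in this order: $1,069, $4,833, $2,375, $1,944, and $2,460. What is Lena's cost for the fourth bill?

Bill 1, $1,069: all of it applies to the deductible. Owner pays $1,069; OOP now $1,069.
Bill 2, $4,833: $933 finishes the deductible; $3,900 goes to coinsurance; owner's 20% is $780. Cost to owner: $1,713. OOP to date $2,782.
Bill 3, $2,375: 20% coinsurance on $2,375 = $475. Owner pays $475; OOP now $3,257.
Bill 4, $1,944: deductible met; 20% of $1,944 = $388.80. Owner owes $388.80 (running OOP $3,645.80).

$388.80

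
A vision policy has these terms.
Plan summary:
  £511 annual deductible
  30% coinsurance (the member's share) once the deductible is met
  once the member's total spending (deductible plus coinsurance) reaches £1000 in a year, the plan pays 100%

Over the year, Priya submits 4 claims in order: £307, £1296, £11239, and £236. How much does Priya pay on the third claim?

Claim 1 (£307): entire amount goes to the deductible. Cost to member: £307. OOP to date £307.
Claim 2 (£1296): £204 to deductible, leaving £1092; 30% of £1092 = £327.60. Cost to member: £531.60. OOP to date £838.60.
Claim 3 (£11239): deductible met; 30% of £11239 = £3371.70. That would push OOP to £4210.30, over the £1000 cap, so member pays £1000 − £838.60 = £161.40.

£161.40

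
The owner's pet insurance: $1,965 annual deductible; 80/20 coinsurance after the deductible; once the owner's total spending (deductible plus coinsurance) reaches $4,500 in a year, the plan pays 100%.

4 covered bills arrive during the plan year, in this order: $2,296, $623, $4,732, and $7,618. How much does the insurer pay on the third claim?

$3,785.60

Claim 1 ($2,296): deductible takes $1,965, $331 remains; coinsurance $331 × 20% = $66.20. Owner pays $2,031.20; OOP now $2,031.20. Plan pays $2,296 − $2,031.20 = $264.80.
Claim 2 ($623): 20% coinsurance on $623 = $124.60. Owner pays $124.60; OOP now $2,155.80. Plan pays $623 − $124.60 = $498.40.
Claim 3 ($4,732): deductible met; 20% of $4,732 = $946.40. Owner pays $946.40; OOP now $3,102.20. Plan pays $4,732 − $946.40 = $3,785.60.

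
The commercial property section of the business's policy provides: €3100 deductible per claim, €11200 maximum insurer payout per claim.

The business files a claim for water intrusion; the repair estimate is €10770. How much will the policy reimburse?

€7670

Subtract the deductible: €10770 − €3100 = €7670.
€7670 ≤ €11200, so the limit doesn't bind; insurer pays €7670.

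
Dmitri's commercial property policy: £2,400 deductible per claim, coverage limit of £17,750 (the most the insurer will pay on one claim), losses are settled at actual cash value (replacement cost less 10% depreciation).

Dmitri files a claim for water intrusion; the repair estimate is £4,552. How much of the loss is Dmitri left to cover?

£2,855.20

Depreciate 10%: the covered value is £4,552 × 0.9 = £4,096.80.
Less the £2,400 deductible: £4,096.80 − £2,400 = £1,696.80.
£1,696.80 ≤ £17,750, so the limit doesn't bind; insurer pays £1,696.80.
The business bears the rest of the original loss: £4,552 − £1,696.80 = £2,855.20.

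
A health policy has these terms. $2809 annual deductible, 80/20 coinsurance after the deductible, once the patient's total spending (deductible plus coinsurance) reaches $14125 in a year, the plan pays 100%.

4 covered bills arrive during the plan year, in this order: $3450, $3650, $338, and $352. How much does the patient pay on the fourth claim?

#1 ($3450): deductible takes $2809, $641 remains; patient's 20% is $128.20. Cost to patient: $2937.20. OOP to date $2937.20.
#2 ($3650): deductible already satisfied, so patient's share is 20% × $3650 = $730. Patient owes $730 (running OOP $3667.20).
#3 ($338): 20% coinsurance on $338 = $67.60. Patient pays $67.60; OOP now $3734.80.
#4 ($352): 20% coinsurance on $352 = $70.40. Cost to patient: $70.40. OOP to date $3805.20.

$70.40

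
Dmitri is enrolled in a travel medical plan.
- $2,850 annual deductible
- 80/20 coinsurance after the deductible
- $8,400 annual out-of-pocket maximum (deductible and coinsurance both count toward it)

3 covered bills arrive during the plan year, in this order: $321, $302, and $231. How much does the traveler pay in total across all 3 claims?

$854

Claim 1 ($321): fully absorbed by the deductible. Traveler owes $321 (running OOP $321).
Claim 2 ($302): entire amount goes to the deductible. Traveler pays $302; OOP now $623.
Claim 3 ($231): all of it applies to the deductible. Traveler pays $231; OOP now $854.
Total paid by the traveler: $321 + $302 + $231 = $854.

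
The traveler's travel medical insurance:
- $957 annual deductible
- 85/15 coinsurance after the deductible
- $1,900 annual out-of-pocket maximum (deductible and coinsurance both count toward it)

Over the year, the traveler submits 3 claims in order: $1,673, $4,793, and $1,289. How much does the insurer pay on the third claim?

$1,172.35

Claim 1 — $1,673: $957 finishes the deductible; $716 goes to coinsurance; traveler's 15% is $107.40. Traveler owes $1,064.40 (running OOP $1,064.40). Insurer: $1,673 − $1,064.40 = $608.60.
Claim 2 — $4,793: 15% coinsurance on $4,793 = $718.95. Traveler owes $718.95 (running OOP $1,783.35). Insurer: $4,793 − $718.95 = $4,074.05.
Claim 3 — $1,289: 15% coinsurance on $1,289 = $193.35. Adding that to $1,783.35 gives $1,976.70, past the $1,900 cap; traveler pays only $1,900 − $1,783.35 = $116.65. Insurer: $1,289 − $116.65 = $1,172.35.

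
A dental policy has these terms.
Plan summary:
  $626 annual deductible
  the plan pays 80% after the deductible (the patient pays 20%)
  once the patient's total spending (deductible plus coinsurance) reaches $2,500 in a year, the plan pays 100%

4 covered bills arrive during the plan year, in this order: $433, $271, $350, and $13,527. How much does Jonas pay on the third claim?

Claim 1 — $433: all of it applies to the deductible. Patient owes $433 (running OOP $433).
Claim 2 — $271: $193 finishes the deductible; $78 goes to coinsurance; coinsurance $78 × 20% = $15.60. Patient owes $208.60 (running OOP $641.60).
Claim 3 — $350: 20% coinsurance on $350 = $70. Cost to patient: $70. OOP to date $711.60.

$70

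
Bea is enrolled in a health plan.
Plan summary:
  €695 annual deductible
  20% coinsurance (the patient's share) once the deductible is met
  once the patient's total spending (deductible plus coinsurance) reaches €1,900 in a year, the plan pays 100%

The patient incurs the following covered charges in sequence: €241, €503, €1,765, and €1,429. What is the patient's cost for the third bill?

€353

Claim 1 — €241: all of it applies to the deductible. Patient pays €241; OOP now €241.
Claim 2 — €503: €454 finishes the deductible; €49 goes to coinsurance; coinsurance €49 × 20% = €9.80. Patient pays €463.80; OOP now €704.80.
Claim 3 — €1,765: deductible already satisfied, so patient's share is 20% × €1,765 = €353. Patient pays €353; OOP now €1,057.80.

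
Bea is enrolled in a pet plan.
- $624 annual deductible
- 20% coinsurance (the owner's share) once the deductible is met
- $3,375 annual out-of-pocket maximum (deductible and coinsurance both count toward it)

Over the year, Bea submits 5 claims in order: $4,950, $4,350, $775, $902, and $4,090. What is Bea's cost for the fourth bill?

Claim 1 — $4,950: $624 finishes the deductible; $4,326 goes to coinsurance; coinsurance $4,326 × 20% = $865.20. Owner owes $1,489.20 (running OOP $1,489.20).
Claim 2 — $4,350: deductible met; 20% of $4,350 = $870. Owner pays $870; OOP now $2,359.20.
Claim 3 — $775: deductible already satisfied, so owner's share is 20% × $775 = $155. Cost to owner: $155. OOP to date $2,514.20.
Claim 4 — $902: 20% coinsurance on $902 = $180.40. Owner owes $180.40 (running OOP $2,694.60).

$180.40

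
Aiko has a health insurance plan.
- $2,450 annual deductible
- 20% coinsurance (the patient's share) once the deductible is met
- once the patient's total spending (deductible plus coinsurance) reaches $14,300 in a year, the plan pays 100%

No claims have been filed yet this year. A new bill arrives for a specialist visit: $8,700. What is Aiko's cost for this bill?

The full $2,450 deductible is still open; $2,450 of this bill applies to it.
The remaining $6,250 (= $8,700 − $2,450) moves to coinsurance.
Coinsurance: $6,250 × 20% = $1,250.
That puts the patient's cost at $2,450 + $1,250 = $3,700 before any cap.
Year-to-date out-of-pocket becomes $0 + $3,700 = $3,700, still under the $14,300 maximum, so no cap applies.

$3,700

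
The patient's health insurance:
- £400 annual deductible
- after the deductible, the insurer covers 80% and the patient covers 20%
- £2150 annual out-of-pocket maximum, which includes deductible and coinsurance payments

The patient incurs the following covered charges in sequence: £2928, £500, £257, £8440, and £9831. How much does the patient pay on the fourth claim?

Bill 1, £2928: deductible takes £400, £2528 remains; coinsurance £2528 × 20% = £505.60. Patient pays £905.60; OOP now £905.60.
Bill 2, £500: deductible met; 20% of £500 = £100. Patient pays £100; OOP now £1005.60.
Bill 3, £257: deductible already satisfied, so patient's share is 20% × £257 = £51.40. Patient owes £51.40 (running OOP £1057).
Bill 4, £8440: deductible met; 20% of £8440 = £1688. Adding that to £1057 gives £2745, past the £2150 cap; patient pays only £2150 − £1057 = £1093.

£1093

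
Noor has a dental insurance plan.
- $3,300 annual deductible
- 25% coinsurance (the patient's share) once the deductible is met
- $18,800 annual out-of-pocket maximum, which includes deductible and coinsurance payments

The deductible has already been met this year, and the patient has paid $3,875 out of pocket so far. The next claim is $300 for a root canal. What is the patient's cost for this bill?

With the deductible met, the entire $300 is subject to coinsurance.
Coinsurance: $300 × 25% = $75.
Total out-of-pocket so far would be $3,875 + $75 = $3,950, below the $18,800 cap — no reduction.

$75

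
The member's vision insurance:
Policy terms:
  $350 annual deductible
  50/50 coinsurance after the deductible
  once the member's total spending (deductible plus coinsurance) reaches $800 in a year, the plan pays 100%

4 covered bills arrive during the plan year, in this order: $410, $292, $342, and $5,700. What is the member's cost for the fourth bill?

Claim 1 — $410: deductible takes $350, $60 remains; coinsurance $60 × 50% = $30. Cost to member: $380. OOP to date $380.
Claim 2 — $292: deductible already satisfied, so member's share is 50% × $292 = $146. Member owes $146 (running OOP $526).
Claim 3 — $342: deductible already satisfied, so member's share is 50% × $342 = $171. Cost to member: $171. OOP to date $697.
Claim 4 — $5,700: 50% coinsurance on $5,700 = $2,850. That would push OOP to $3,547, over the $800 cap, so member pays $800 − $697 = $103.

$103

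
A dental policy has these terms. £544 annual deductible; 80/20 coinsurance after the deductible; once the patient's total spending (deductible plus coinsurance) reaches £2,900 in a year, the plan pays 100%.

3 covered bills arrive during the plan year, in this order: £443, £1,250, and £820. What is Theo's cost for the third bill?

£164

Claim 1 (£443): all of it applies to the deductible. Patient pays £443; OOP now £443.
Claim 2 (£1,250): deductible takes £101, £1,149 remains; patient's 20% is £229.80. Cost to patient: £330.80. OOP to date £773.80.
Claim 3 (£820): deductible already satisfied, so patient's share is 20% × £820 = £164. Patient pays £164; OOP now £937.80.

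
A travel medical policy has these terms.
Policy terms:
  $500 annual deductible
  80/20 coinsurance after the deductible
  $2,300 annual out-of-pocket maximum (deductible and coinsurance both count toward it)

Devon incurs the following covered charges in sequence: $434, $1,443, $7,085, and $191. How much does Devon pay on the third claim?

$1,417

#1 ($434): entire amount goes to the deductible. Traveler pays $434; OOP now $434.
#2 ($1,443): $66 finishes the deductible; $1,377 goes to coinsurance; coinsurance $1,377 × 20% = $275.40. Traveler owes $341.40 (running OOP $775.40).
#3 ($7,085): 20% coinsurance on $7,085 = $1,417. Traveler pays $1,417; OOP now $2,192.40.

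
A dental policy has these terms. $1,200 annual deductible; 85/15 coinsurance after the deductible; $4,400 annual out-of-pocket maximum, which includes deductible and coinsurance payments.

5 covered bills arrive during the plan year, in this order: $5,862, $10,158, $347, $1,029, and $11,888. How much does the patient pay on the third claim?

Bill 1, $5,862: $1,200 finishes the deductible; $4,662 goes to coinsurance; 15% of $4,662 = $699.30. Patient pays $1,899.30; OOP now $1,899.30.
Bill 2, $10,158: 15% coinsurance on $10,158 = $1,523.70. Cost to patient: $1,523.70. OOP to date $3,423.
Bill 3, $347: deductible met; 15% of $347 = $52.05. Patient owes $52.05 (running OOP $3,475.05).

$52.05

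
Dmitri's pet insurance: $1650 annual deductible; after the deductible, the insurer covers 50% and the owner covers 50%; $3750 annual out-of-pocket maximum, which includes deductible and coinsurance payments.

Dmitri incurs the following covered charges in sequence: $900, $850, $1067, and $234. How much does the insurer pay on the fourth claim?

$117

#1 ($900): entire amount goes to the deductible. Cost to owner: $900. OOP to date $900. Plan pays $900 − $900 = $0.
#2 ($850): $750 finishes the deductible; $100 goes to coinsurance; 50% of $100 = $50. Owner owes $800 (running OOP $1700). Plan pays $850 − $800 = $50.
#3 ($1067): deductible already satisfied, so owner's share is 50% × $1067 = $533.50. Owner pays $533.50; OOP now $2233.50. Plan pays $1067 − $533.50 = $533.50.
#4 ($234): 50% coinsurance on $234 = $117. Owner owes $117 (running OOP $2350.50). Insurer: $234 − $117 = $117.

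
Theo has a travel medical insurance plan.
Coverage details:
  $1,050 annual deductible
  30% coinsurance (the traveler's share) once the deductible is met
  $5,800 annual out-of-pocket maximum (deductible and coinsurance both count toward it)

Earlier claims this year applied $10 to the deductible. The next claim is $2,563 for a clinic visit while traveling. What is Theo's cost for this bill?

Remaining deductible: $1,050 − $10 = $1,040.
The remaining $1,523 (= $2,563 − $1,040) moves to coinsurance.
30% of $1,523 = $456.90 falls to the traveler.
So the traveler owes $1,040 + $456.90 = $1,496.90 before any cap.
Year-to-date out-of-pocket becomes $10 + $1,496.90 = $1,506.90, still under the $5,800 maximum, so no cap applies.

$1,496.90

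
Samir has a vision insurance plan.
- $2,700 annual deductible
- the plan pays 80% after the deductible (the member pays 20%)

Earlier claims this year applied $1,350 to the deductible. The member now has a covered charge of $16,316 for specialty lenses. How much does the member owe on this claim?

Deductible still to meet: $2,700 − $1,350 = $1,350.
The remaining $14,966 (= $16,316 − $1,350) moves to coinsurance.
20% of $14,966 = $2,993.20 falls to the member.
Member responsibility: $1,350 + $2,993.20 = $4,343.20.

$4,343.20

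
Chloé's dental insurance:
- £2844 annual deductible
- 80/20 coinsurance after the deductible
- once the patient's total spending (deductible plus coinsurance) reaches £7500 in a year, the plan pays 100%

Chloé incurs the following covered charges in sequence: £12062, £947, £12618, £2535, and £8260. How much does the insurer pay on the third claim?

Bill 1, £12062: £2844 to deductible, leaving £9218; 20% of £9218 = £1843.60. Patient owes £4687.60 (running OOP £4687.60). Plan pays £12062 − £4687.60 = £7374.40.
Bill 2, £947: deductible already satisfied, so patient's share is 20% × £947 = £189.40. Patient pays £189.40; OOP now £4877. Plan pays £947 − £189.40 = £757.60.
Bill 3, £12618: 20% coinsurance on £12618 = £2523.60. Patient pays £2523.60; OOP now £7400.60. Insurer: £12618 − £2523.60 = £10094.40.

£10094.40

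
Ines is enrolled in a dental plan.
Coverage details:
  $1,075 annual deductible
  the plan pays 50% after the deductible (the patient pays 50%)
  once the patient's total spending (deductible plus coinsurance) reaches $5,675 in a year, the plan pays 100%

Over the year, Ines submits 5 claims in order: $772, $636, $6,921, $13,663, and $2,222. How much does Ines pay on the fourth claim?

Claim 1 ($772): entire amount goes to the deductible. Patient owes $772 (running OOP $772).
Claim 2 ($636): $303 finishes the deductible; $333 goes to coinsurance; coinsurance $333 × 50% = $166.50. Cost to patient: $469.50. OOP to date $1,241.50.
Claim 3 ($6,921): deductible met; 50% of $6,921 = $3,460.50. Cost to patient: $3,460.50. OOP to date $4,702.
Claim 4 ($13,663): deductible already satisfied, so patient's share is 50% × $13,663 = $6,831.50. Adding that to $4,702 gives $11,533.50, past the $5,675 cap; patient pays only $5,675 − $4,702 = $973.

$973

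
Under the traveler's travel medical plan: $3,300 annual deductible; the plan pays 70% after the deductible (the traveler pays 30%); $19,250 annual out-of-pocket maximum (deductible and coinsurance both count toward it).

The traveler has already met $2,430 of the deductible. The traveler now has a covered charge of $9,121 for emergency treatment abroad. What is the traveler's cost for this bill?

$3,345.30

Remaining deductible: $3,300 − $2,430 = $870.
That leaves $9,121 − $870 = $8,251 for coinsurance.
Traveler's 30% share of $8,251 is $2,475.30.
So the traveler owes $870 + $2,475.30 = $3,345.30 before any cap.
Cumulative spending $2,430 + $3,345.30 = $5,775.30 stays under the $19,250 maximum.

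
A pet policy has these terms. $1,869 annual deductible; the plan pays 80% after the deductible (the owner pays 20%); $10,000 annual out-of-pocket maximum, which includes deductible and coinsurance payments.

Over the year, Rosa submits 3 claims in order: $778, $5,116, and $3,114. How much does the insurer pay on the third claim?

Bill 1, $778: entire amount goes to the deductible. Cost to owner: $778. OOP to date $778. Insurer: $778 − $778 = $0.
Bill 2, $5,116: deductible takes $1,091, $4,025 remains; owner's 20% is $805. Owner pays $1,896; OOP now $2,674. Insurer: $5,116 − $1,896 = $3,220.
Bill 3, $3,114: deductible met; 20% of $3,114 = $622.80. Owner owes $622.80 (running OOP $3,296.80). Insurer: $3,114 − $622.80 = $2,491.20.

$2,491.20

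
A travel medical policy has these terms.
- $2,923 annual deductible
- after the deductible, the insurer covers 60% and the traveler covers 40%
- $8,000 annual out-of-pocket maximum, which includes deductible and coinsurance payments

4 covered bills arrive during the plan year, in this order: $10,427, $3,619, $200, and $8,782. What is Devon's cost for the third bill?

$80

Claim 1 — $10,427: deductible takes $2,923, $7,504 remains; traveler's 40% is $3,001.60. Traveler pays $5,924.60; OOP now $5,924.60.
Claim 2 — $3,619: deductible met; 40% of $3,619 = $1,447.60. Traveler pays $1,447.60; OOP now $7,372.20.
Claim 3 — $200: deductible already satisfied, so traveler's share is 40% × $200 = $80. Traveler pays $80; OOP now $7,452.20.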